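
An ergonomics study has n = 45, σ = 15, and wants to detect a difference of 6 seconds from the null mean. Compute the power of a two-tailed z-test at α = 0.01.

SE = σ/√n = 15/√45 = 2.236. Non-centrality λ = d/SE = 6/2.236 = 2.683. Power ≈ Φ(λ - z_{α/2}) = Φ(2.683 - 2.576) = Φ(0.107) = 0.543.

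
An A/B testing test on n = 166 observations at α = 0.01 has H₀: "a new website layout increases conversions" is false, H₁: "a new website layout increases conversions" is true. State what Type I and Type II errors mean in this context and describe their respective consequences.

Type I (false positive): concluding that a new website layout increases conversions when it is not — rolling out a layout that doesn't actually help — wasted engineering effort. Type II (false negative): failing to conclude that a new website layout increases conversions when it is — discarding a layout that would have improved conversions — lost revenue. Which is costlier depends on domain priorities and is a judgement call rather than a statistical fact.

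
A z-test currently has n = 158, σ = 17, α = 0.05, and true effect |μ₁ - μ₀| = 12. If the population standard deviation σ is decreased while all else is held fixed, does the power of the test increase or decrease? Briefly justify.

Power increases: a smaller σ shrinks the standard error σ/√n, moving the sampling distribution under H₁ further from the critical value.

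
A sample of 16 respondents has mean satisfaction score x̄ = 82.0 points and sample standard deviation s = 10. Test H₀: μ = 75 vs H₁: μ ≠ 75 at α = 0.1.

t = (x̄ - μ₀)/(s/√n) = (82.0 - 75)/(10/√16) = 2.8. df = 15, critical t = ±1.753. Reject H₀.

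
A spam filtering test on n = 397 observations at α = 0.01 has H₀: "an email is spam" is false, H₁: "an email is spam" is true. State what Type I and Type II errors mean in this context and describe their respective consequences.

Type I (false positive): concluding that an email is spam when it is not — a legitimate email is sent to the spam folder and the user misses it. Type II (false negative): failing to conclude that an email is spam when it is — a spam email lands in the inbox. Which is costlier depends on domain priorities and is a judgement call rather than a statistical fact.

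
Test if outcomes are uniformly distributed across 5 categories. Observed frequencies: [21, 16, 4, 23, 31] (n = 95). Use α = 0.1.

Expected = 19 each. χ² = Σ(O-E)²/E = 20.947. df = 4, critical value = 7.779. Reject H₀.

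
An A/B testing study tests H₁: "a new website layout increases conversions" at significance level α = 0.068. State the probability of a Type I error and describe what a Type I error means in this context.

P(Type I error) = α = 0.068. A Type I error is rejecting H₀ when H₀ is actually true (false positive) — here, concluding that a new website layout increases conversions when in fact this is not the case. Consequence: rolling out a layout that doesn't actually help — wasted engineering effort.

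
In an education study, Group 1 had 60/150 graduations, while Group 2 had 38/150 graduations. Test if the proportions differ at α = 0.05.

p̂₁ = 0.4, p̂₂ = 0.253, pooled p̂ = 0.327. z = 2.708. Critical: ±1.96. Reject H₀.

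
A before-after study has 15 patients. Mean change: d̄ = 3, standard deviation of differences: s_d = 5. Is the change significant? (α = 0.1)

t = d̄/(s_d/√n) = 3/(5/√15) = 2.324. df = 14, critical t = ±1.761. Reject H₀.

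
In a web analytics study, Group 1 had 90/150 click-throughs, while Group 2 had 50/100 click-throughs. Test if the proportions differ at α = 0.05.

p̂₁ = 0.6, p̂₂ = 0.5, pooled p̂ = 0.56. z = 1.56. Critical: ±1.96. Fail to reject H₀.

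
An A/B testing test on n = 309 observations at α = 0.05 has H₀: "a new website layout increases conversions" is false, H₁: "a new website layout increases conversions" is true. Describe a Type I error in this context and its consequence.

Type I error: rejecting H₀ when it is true — concluding that a new website layout increases conversions when in fact it is not. Consequence: rolling out a layout that doesn't actually help — wasted engineering effort.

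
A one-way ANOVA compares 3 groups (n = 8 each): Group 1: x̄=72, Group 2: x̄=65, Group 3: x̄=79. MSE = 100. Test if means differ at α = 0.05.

Grand mean = 72.0. SS_between = 784.0, MS_between = 392.0. F = 3.92, F_crit ≈ 3.467. Reject H₀.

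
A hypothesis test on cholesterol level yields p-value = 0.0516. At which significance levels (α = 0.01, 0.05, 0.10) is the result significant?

p = 0.0516. Significant at: α = 0.1.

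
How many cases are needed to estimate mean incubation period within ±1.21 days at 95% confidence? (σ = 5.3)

n = (z*σ/E)² = (1.96×5.3/1.21)² = 73.7 → n = 74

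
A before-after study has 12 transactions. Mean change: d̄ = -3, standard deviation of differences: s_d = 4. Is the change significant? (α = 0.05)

t = d̄/(s_d/√n) = -3/(4/√12) = -2.598. df = 11, critical t = ±2.201. Reject H₀.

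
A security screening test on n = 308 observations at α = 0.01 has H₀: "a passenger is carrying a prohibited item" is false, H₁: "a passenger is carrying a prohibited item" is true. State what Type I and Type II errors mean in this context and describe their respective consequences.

Type I (false positive): concluding that a passenger is carrying a prohibited item when it is not — detaining an innocent passenger — delay and inconvenience. Type II (false negative): failing to conclude that a passenger is carrying a prohibited item when it is — letting a prohibited item through — security breach. Which is costlier depends on domain priorities and is a judgement call rather than a statistical fact.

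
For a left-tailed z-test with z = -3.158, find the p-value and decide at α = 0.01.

p = P(Z < -3.158) = Φ(-3.158) ≈ 0.0008. Since p < 0.01, reject H₀ (significant) at α = 0.01.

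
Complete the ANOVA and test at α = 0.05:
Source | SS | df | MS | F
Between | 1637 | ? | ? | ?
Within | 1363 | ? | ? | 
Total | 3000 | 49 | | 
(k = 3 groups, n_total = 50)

df_between = 2, df_within = 47. MS_between = 818.5, MS_within = 29.0. F = 28.224, F_crit ≈ 3.195. Reject H₀.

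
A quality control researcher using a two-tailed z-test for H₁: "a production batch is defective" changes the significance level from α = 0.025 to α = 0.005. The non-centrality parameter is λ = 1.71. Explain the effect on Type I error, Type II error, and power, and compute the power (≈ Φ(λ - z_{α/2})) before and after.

Decreasing α from 0.025 to 0.005:
• Type I error rate decreases (α is the Type I rate by definition).
• Critical value moves from z_{α/2} = 2.241 to 2.807, so power = Φ(λ - z_{α/2}) goes from Φ(1.71 - 2.241) = 0.298 to Φ(1.71 - 2.807) = 0.136.
• Type II error rate β = 1 - power therefore increases (0.702 → 0.864).
Appropriate when false positives are costly — here, scrapping a good batch — wasted material and cost for no reason.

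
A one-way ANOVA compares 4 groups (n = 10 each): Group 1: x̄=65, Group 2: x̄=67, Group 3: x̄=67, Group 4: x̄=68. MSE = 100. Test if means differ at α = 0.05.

Grand mean = 66.75. SS_between = 47.5, MS_between = 15.83. F = 0.158, F_crit ≈ 2.866. Fail to reject H₀.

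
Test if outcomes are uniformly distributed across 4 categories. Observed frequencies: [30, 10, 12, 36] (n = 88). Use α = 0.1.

Expected = 22 each. χ² = Σ(O-E)²/E = 22.909. df = 3, critical value = 6.251. Reject H₀.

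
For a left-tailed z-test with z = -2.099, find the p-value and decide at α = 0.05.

p = P(Z < -2.099) = Φ(-2.099) ≈ 0.0179. Since p < 0.05, reject H₀ (significant) at α = 0.05.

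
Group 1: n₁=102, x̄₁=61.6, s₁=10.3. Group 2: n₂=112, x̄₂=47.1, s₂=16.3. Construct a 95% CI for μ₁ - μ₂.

Difference = 14.5. SE = √(10.3²/102 + 16.3²/112) = 1.847. CI = (10.88, 18.12)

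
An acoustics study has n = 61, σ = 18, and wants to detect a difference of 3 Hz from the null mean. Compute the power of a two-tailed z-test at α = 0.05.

SE = σ/√n = 18/√61 = 2.305. Non-centrality λ = d/SE = 3/2.305 = 1.302. Power ≈ Φ(λ - z_{α/2}) = Φ(1.302 - 1.96) = Φ(-0.658) = 0.255.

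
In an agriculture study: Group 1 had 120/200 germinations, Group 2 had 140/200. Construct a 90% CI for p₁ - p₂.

p̂₁ = 0.6, p̂₂ = 0.7. Difference = -0.1. CI = (-0.178, -0.022)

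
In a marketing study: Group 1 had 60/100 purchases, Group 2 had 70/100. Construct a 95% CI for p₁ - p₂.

p̂₁ = 0.6, p̂₂ = 0.7. Difference = -0.1. CI = (-0.231, 0.031)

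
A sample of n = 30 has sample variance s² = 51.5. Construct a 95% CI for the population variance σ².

df = 29. χ²_{0.025} = 45.722, χ²_{0.975} = 16.047. CI for σ² = ((n-1)s²/χ²_{α/2}, (n-1)s²/χ²_{1-α/2}) = (29·51.5/45.722, 29·51.5/16.047) = (32.66, 93.07)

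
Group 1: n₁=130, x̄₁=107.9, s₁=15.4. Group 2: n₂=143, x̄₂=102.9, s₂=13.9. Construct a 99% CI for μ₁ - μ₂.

Difference = 5.0. SE = √(15.4²/130 + 13.9²/143) = 1.782. CI = (0.41, 9.59)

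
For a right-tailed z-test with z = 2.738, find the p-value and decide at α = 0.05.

p = P(Z > 2.738) = 1 - Φ(2.738) ≈ 0.0031. Since p < 0.05, reject H₀ (significant) at α = 0.05.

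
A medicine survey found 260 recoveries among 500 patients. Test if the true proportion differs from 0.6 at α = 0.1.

p̂ = 0.52, p₀ = 0.6. z = (p̂ - p₀)/√(p₀(1-p₀)/n) = -3.651. Critical: ±1.645. Reject H₀.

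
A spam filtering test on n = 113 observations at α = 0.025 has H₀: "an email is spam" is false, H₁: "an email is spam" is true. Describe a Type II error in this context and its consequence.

Type II error: failing to reject H₀ when it is false — concluding that an email is spam is not supported when in fact it is. Consequence: a spam email lands in the inbox.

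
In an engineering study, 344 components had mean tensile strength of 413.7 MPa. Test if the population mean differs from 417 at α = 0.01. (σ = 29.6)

z = (x̄ - μ₀)/(σ/√n) = (413.7 - 417)/(29.6/√344) = -2.068. Critical value: ±2.576. Since |-2.068| ≤ 2.576, Fail to reject H₀.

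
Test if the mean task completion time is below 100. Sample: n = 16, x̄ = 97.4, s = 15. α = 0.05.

t = (97.4 - 100)/(15/√16) = -0.693, df = 15. Critical t = -1.753. Fail to reject H₀.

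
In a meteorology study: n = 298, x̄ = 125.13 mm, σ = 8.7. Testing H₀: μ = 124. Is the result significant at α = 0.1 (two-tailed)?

z = (125.13 - 124)/(8.7/√298) = 2.242. Since |z| > 1.645, significant at α = 0.1.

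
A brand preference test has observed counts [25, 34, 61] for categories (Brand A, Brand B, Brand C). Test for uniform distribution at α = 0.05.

Expected = 40 each. χ² = Σ(O-E)²/E = 17.55. df = 2, critical value = 5.991. Reject H₀.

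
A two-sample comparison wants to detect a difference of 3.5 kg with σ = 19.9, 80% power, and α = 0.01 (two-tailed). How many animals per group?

n per group = 2(z_α/2 + z_β)²σ²/d² = 2×(2.576 + 0.84)²×19.9²/3.5² = 754.5 → n = 755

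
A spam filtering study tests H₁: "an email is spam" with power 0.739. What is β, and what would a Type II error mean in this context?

β = 1 - power = 1 - 0.739 = 0.261. A Type II error is failing to reject H₀ when H₀ is false (false negative) — here, failing to conclude that an email is spam when in fact it is true. Consequence: a spam email lands in the inbox.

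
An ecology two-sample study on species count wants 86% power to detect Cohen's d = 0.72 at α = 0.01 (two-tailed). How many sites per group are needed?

z_{α/2} = 2.576, z_β = Φ⁻¹(0.86) = 1.08. For medium effect (d = 0.72): n per group = 2(z_{α/2} + z_β)²/d² = 2(2.576 + 1.08)²/0.72² = 51.6 → 52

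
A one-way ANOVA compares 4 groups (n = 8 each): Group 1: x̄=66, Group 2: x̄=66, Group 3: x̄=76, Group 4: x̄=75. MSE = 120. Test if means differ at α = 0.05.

Grand mean = 70.75. SS_between = 726.0, MS_between = 242.0. F = 2.017, F_crit ≈ 2.947. Fail to reject H₀.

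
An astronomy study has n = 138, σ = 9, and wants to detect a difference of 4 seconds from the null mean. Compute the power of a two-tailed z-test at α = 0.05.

SE = σ/√n = 9/√138 = 0.766. Non-centrality λ = d/SE = 4/0.766 = 5.221. Power ≈ Φ(λ - z_{α/2}) = Φ(5.221 - 1.96) = Φ(3.261) = 0.999.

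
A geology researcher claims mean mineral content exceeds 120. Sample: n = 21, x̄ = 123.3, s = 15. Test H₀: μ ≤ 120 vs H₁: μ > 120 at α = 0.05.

t = (123.3 - 120)/(15/√21) = 1.008, df = 20. Critical t = 1.725. Fail to reject H₀.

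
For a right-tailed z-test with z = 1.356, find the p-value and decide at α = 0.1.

p = P(Z > 1.356) = 1 - Φ(1.356) ≈ 0.0875. Since p < 0.1, reject H₀ (significant) at α = 0.1.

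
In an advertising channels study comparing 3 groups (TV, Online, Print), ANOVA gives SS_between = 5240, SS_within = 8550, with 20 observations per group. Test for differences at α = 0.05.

df_between = 2, df_within = 57. F = MS_between/MS_within = 2620.0/150.0 = 17.467. F_crit ≈ 3.159. Reject H₀. At least one mean differs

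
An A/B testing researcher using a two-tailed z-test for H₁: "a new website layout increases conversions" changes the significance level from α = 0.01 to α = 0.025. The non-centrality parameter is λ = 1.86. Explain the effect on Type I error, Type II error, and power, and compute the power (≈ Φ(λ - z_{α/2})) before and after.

Increasing α from 0.01 to 0.025:
• Type I error rate increases (α is the Type I rate by definition).
• Critical value moves from z_{α/2} = 2.576 to 2.241, so power = Φ(λ - z_{α/2}) goes from Φ(1.86 - 2.576) = 0.237 to Φ(1.86 - 2.241) = 0.352.
• Type II error rate β = 1 - power therefore decreases (0.763 → 0.648).
Appropriate when false negatives are costly — here, discarding a layout that would have improved conversions — lost revenue.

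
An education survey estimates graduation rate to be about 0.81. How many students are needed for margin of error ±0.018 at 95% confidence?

n = z²p(1-p)/E² = 1.96²×0.81×0.19/0.018² = 1824.8 → n = 1825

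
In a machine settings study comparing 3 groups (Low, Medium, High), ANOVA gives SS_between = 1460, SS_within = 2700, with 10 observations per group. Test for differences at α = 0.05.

df_between = 2, df_within = 27. F = MS_between/MS_within = 730.0/100.0 = 7.3. F_crit ≈ 3.354. Reject H₀. At least one mean differs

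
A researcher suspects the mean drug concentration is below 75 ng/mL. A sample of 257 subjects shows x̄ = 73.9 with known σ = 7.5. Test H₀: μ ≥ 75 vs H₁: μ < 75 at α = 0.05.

z = -2.351. Critical value: -1.645. Reject H₀.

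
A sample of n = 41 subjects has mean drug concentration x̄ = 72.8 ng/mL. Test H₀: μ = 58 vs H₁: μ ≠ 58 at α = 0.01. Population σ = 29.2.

z = (x̄ - μ₀)/(σ/√n) = (72.8 - 58)/(29.2/√41) = 3.245. Critical value: ±2.576. Since |3.245| > 2.576, Reject H₀.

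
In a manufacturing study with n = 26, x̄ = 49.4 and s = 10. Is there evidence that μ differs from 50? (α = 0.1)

t = (x̄ - μ₀)/(s/√n) = (49.4 - 50)/(10/√26) = -0.306. df = 25, critical t = ±1.708. Fail to reject H₀.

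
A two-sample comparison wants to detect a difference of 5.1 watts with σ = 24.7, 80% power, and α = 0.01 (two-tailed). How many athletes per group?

n per group = 2(z_α/2 + z_β)²σ²/d² = 2×(2.576 + 0.84)²×24.7²/5.1² = 547.4 → n = 548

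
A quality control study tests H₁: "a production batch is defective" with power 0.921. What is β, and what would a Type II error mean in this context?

β = 1 - power = 1 - 0.921 = 0.079. A Type II error is failing to reject H₀ when H₀ is false (false negative) — here, failing to conclude that a production batch is defective when in fact it is true. Consequence: shipping a defective batch — faulty products reach customers.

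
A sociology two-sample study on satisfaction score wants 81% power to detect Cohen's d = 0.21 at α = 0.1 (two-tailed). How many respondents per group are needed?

z_{α/2} = 1.645, z_β = Φ⁻¹(0.81) = 0.878. For small effect (d = 0.21): n per group = 2(z_{α/2} + z_β)²/d² = 2(1.645 + 0.878)²/0.21² = 288.7 → 289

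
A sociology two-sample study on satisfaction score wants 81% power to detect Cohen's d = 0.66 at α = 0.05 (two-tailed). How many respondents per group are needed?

z_{α/2} = 1.96, z_β = Φ⁻¹(0.81) = 0.878. For medium effect (d = 0.66): n per group = 2(z_{α/2} + z_β)²/d² = 2(1.96 + 0.878)²/0.66² = 37.0 → 37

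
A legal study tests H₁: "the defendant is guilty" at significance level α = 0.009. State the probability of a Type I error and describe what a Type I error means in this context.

P(Type I error) = α = 0.009. A Type I error is rejecting H₀ when H₀ is actually true (false positive) — here, concluding that the defendant is guilty when in fact this is not the case. Consequence: convicting an innocent person.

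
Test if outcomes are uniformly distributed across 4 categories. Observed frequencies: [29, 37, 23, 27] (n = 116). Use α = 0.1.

Expected = 29 each. χ² = Σ(O-E)²/E = 3.586. df = 3, critical value = 6.251. Fail to reject H₀.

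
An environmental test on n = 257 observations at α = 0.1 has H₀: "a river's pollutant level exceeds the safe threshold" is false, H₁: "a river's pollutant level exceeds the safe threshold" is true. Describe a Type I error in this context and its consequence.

Type I error: rejecting H₀ when it is true — concluding that a river's pollutant level exceeds the safe threshold when in fact it is not. Consequence: shutting down a compliant factory unnecessarily.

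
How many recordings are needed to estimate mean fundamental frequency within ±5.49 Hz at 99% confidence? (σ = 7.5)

n = (z*σ/E)² = (2.576×7.5/5.49)² = 12.4 → n = 13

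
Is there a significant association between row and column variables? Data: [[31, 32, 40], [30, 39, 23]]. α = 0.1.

χ² = 4.688. df = 2, critical = 4.605. Reject H₀. Variables are dependent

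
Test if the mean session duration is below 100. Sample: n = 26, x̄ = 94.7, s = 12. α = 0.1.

t = (94.7 - 100)/(12/√26) = -2.252, df = 25. Critical t = -1.316. Reject H₀.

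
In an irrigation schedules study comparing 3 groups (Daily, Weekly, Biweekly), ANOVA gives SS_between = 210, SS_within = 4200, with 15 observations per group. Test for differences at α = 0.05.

df_between = 2, df_within = 42. F = MS_between/MS_within = 105.0/100.0 = 1.05. F_crit ≈ 3.22. Fail to reject H₀.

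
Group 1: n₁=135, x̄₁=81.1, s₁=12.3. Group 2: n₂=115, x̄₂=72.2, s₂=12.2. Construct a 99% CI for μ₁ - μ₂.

Difference = 8.9. SE = √(12.3²/135 + 12.2²/115) = 1.554. CI = (4.9, 12.9)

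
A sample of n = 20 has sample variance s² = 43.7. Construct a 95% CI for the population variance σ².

df = 19. χ²_{0.025} = 32.852, χ²_{0.975} = 8.907. CI for σ² = ((n-1)s²/χ²_{α/2}, (n-1)s²/χ²_{1-α/2}) = (19·43.7/32.852, 19·43.7/8.907) = (25.27, 93.22)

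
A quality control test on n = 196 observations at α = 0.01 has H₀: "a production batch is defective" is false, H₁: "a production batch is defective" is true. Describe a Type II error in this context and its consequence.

Type II error: failing to reject H₀ when it is false — concluding that a production batch is defective is not supported when in fact it is. Consequence: shipping a defective batch — faulty products reach customers.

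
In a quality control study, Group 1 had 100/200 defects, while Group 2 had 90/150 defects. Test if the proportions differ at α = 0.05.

p̂₁ = 0.5, p̂₂ = 0.6, pooled p̂ = 0.543. z = -1.858. Critical: ±1.96. Fail to reject H₀.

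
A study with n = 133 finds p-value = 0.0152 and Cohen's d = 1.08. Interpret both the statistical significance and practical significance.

Statistically significant (p = 0.0152 < 0.05). Cohen's d = 1.08 indicates a large effect size. Both statistical and practical significance should be considered.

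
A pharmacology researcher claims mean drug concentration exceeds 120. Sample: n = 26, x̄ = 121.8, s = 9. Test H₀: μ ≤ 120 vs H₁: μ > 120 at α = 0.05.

t = (121.8 - 120)/(9/√26) = 1.02, df = 25. Critical t = 1.708. Fail to reject H₀.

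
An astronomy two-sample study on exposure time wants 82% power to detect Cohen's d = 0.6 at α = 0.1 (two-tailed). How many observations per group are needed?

z_{α/2} = 1.645, z_β = Φ⁻¹(0.82) = 0.915. For medium effect (d = 0.6): n per group = 2(z_{α/2} + z_β)²/d² = 2(1.645 + 0.915)²/0.6² = 36.4 → 37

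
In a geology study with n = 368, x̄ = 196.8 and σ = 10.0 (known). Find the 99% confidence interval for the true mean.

CI = x̄ ± z*(σ/√n) = 196.8 ± 2.576(10.0/√368) = 196.8 ± 1.34 = (195.46, 198.14)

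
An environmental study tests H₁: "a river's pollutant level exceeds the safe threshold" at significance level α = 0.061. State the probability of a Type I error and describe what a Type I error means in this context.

P(Type I error) = α = 0.061. A Type I error is rejecting H₀ when H₀ is actually true (false positive) — here, concluding that a river's pollutant level exceeds the safe threshold when in fact this is not the case. Consequence: shutting down a compliant factory unnecessarily.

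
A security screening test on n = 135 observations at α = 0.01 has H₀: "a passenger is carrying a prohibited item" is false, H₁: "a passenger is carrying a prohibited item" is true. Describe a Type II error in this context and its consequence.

Type II error: failing to reject H₀ when it is false — concluding that a passenger is carrying a prohibited item is not supported when in fact it is. Consequence: letting a prohibited item through — security breach.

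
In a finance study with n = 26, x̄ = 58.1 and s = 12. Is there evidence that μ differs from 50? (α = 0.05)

t = (x̄ - μ₀)/(s/√n) = (58.1 - 50)/(12/√26) = 3.442. df = 25, critical t = ±2.06. Reject H₀.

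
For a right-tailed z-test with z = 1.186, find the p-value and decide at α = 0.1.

p = P(Z > 1.186) = 1 - Φ(1.186) ≈ 0.1178. Since p ≥ 0.1, fail to reject H₀ (not significant) at α = 0.1.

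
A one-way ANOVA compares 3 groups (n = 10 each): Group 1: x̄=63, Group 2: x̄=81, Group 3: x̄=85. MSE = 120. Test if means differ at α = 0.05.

Grand mean = 76.33. SS_between = 2746.67, MS_between = 1373.33. F = 11.444, F_crit ≈ 3.354. Reject H₀.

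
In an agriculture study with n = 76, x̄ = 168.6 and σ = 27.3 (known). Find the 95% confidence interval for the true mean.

CI = x̄ ± z*(σ/√n) = 168.6 ± 1.96(27.3/√76) = 168.6 ± 6.14 = (162.46, 174.74)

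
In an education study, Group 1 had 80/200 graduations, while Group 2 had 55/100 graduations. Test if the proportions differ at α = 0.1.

p̂₁ = 0.4, p̂₂ = 0.55, pooled p̂ = 0.45. z = -2.462. Critical: ±1.645. Reject H₀.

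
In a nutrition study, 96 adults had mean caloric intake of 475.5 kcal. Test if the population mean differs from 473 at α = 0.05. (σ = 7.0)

z = (x̄ - μ₀)/(σ/√n) = (475.5 - 473)/(7.0/√96) = 3.499. Critical value: ±1.96. Since |3.499| > 1.96, Reject H₀.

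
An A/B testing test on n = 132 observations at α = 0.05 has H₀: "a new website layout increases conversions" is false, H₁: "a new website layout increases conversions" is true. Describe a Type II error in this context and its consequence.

Type II error: failing to reject H₀ when it is false — concluding that a new website layout increases conversions is not supported when in fact it is. Consequence: discarding a layout that would have improved conversions — lost revenue.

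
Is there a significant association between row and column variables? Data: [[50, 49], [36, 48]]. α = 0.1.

χ² = 1.067. df = 1, critical = 2.706. Fail to reject H₀. No evidence of dependence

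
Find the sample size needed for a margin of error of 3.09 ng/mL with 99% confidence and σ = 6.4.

n = (z*σ/E)² = (2.576×6.4/3.09)² = 28.5 → n = 29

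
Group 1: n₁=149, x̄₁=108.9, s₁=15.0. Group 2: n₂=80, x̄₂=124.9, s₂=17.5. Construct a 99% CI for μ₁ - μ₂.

Difference = -16.0. SE = √(15.0²/149 + 17.5²/80) = 2.31. CI = (-21.95, -10.05)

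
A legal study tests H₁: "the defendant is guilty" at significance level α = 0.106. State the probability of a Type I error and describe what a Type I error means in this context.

P(Type I error) = α = 0.106. A Type I error is rejecting H₀ when H₀ is actually true (false positive) — here, concluding that the defendant is guilty when in fact this is not the case. Consequence: convicting an innocent person.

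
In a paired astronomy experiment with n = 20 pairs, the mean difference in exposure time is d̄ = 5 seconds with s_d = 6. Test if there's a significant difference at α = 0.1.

t = d̄/(s_d/√n) = 5/(6/√20) = 3.727. df = 19, critical t = ±1.729. Reject H₀.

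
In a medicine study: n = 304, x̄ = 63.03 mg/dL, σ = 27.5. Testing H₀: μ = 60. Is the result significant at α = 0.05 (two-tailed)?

z = (63.03 - 60)/(27.5/√304) = 1.921. Since |z| ≤ 1.96, not significant at α = 0.05.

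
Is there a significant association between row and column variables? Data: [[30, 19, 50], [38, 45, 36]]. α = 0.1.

χ² = 12.049. df = 2, critical = 4.605. Reject H₀. Variables are dependent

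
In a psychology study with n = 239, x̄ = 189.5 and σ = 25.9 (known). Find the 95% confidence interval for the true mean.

CI = x̄ ± z*(σ/√n) = 189.5 ± 1.96(25.9/√239) = 189.5 ± 3.28 = (186.22, 192.78)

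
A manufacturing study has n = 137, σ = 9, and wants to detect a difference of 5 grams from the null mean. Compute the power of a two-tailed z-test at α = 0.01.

SE = σ/√n = 9/√137 = 0.769. Non-centrality λ = d/SE = 5/0.769 = 6.503. Power ≈ Φ(λ - z_{α/2}) = Φ(6.503 - 2.576) = Φ(3.927) = 1.0.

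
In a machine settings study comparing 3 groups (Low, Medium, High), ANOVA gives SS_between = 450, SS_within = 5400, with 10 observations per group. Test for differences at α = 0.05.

df_between = 2, df_within = 27. F = MS_between/MS_within = 225.0/200.0 = 1.125. F_crit ≈ 3.354. Fail to reject H₀.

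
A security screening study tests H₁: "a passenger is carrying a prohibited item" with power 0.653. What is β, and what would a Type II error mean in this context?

β = 1 - power = 1 - 0.653 = 0.347. A Type II error is failing to reject H₀ when H₀ is false (false negative) — here, failing to conclude that a passenger is carrying a prohibited item when in fact it is true. Consequence: letting a prohibited item through — security breach.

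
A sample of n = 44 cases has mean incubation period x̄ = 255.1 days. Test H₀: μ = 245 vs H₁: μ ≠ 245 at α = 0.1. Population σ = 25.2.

z = (x̄ - μ₀)/(σ/√n) = (255.1 - 245)/(25.2/√44) = 2.659. Critical value: ±1.645. Since |2.659| > 1.645, Reject H₀.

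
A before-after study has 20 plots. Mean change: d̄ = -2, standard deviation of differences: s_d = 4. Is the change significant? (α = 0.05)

t = d̄/(s_d/√n) = -2/(4/√20) = -2.236. df = 19, critical t = ±2.093. Reject H₀.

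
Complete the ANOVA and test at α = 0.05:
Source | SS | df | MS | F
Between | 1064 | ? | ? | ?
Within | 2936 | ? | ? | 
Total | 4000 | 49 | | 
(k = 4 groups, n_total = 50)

df_between = 3, df_within = 46. MS_between = 354.67, MS_within = 63.83. F = 5.557, F_crit ≈ 2.807. Reject H₀.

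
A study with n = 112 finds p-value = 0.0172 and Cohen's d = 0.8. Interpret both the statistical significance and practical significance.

Statistically significant (p = 0.0172 < 0.05). Cohen's d = 0.8 indicates a large effect size. Both statistical and practical significance should be considered.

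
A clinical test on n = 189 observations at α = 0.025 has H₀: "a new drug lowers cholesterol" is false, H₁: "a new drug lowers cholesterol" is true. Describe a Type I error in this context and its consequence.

Type I error: rejecting H₀ when it is true — concluding that a new drug lowers cholesterol when in fact it is not. Consequence: approving an ineffective drug — patients take a useless medication and may skip effective alternatives.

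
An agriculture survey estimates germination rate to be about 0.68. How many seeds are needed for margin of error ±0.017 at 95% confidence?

n = z²p(1-p)/E² = 1.96²×0.68×0.32/0.017² = 2892.5 → n = 2893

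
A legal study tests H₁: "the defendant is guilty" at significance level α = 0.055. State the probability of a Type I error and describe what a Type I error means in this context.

P(Type I error) = α = 0.055. A Type I error is rejecting H₀ when H₀ is actually true (false positive) — here, concluding that the defendant is guilty when in fact this is not the case. Consequence: convicting an innocent person.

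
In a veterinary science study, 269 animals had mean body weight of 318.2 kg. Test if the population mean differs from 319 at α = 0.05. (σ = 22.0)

z = (x̄ - μ₀)/(σ/√n) = (318.2 - 319)/(22.0/√269) = -0.596. Critical value: ±1.96. Since |-0.596| ≤ 1.96, Fail to reject H₀.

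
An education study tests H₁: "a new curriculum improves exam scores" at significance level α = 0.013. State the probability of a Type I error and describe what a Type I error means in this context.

P(Type I error) = α = 0.013. A Type I error is rejecting H₀ when H₀ is actually true (false positive) — here, concluding that a new curriculum improves exam scores when in fact this is not the case. Consequence: adopting a curriculum that gives no real benefit — disruption for nothing.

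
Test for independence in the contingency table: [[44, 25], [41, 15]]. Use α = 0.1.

χ² = 1.268. df = 1, critical = 2.706. Fail to reject H₀. No evidence of dependence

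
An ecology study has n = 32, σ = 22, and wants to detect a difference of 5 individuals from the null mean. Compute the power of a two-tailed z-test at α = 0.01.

SE = σ/√n = 22/√32 = 3.889. Non-centrality λ = d/SE = 5/3.889 = 1.286. Power ≈ Φ(λ - z_{α/2}) = Φ(1.286 - 2.576) = Φ(-1.29) = 0.098.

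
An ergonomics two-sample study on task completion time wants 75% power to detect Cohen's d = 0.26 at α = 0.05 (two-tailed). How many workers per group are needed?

z_{α/2} = 1.96, z_β = Φ⁻¹(0.75) = 0.674. For small effect (d = 0.26): n per group = 2(z_{α/2} + z_β)²/d² = 2(1.96 + 0.674)²/0.26² = 205.3 → 206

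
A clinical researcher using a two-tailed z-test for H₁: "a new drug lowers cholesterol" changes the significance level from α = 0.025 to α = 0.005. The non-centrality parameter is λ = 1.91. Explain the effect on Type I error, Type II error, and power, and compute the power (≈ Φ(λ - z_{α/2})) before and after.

Decreasing α from 0.025 to 0.005:
• Type I error rate decreases (α is the Type I rate by definition).
• Critical value moves from z_{α/2} = 2.241 to 2.807, so power = Φ(λ - z_{α/2}) goes from Φ(1.91 - 2.241) = 0.37 to Φ(1.91 - 2.807) = 0.185.
• Type II error rate β = 1 - power therefore increases (0.63 → 0.815).
Appropriate when false positives are costly — here, approving an ineffective drug — patients take a useless medication and may skip effective alternatives.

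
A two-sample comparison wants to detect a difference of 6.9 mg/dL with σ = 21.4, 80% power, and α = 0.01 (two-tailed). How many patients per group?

n per group = 2(z_α/2 + z_β)²σ²/d² = 2×(2.576 + 0.84)²×21.4²/6.9² = 224.5 → n = 225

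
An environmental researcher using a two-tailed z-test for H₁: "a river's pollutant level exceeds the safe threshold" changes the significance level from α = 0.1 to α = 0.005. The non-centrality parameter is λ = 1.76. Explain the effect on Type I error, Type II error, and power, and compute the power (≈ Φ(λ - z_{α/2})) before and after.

Decreasing α from 0.1 to 0.005:
• Type I error rate decreases (α is the Type I rate by definition).
• Critical value moves from z_{α/2} = 1.645 to 2.807, so power = Φ(λ - z_{α/2}) goes from Φ(1.76 - 1.645) = 0.546 to Φ(1.76 - 2.807) = 0.148.
• Type II error rate β = 1 - power therefore increases (0.454 → 0.852).
Appropriate when false positives are costly — here, shutting down a compliant factory unnecessarily.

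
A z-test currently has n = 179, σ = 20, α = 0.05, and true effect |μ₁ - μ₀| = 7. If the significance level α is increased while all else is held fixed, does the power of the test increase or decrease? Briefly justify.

Power increases: a larger α lowers the critical value, so more of the H₁ sampling distribution falls in the rejection region.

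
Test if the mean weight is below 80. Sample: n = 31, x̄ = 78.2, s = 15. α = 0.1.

t = (78.2 - 80)/(15/√31) = -0.668, df = 30. Critical t = -1.31. Fail to reject H₀.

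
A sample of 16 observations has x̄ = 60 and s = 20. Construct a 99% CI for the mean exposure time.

CI = x̄ ± t*(s/√n) = 60 ± 2.947(20/√16) = (45.27, 74.73)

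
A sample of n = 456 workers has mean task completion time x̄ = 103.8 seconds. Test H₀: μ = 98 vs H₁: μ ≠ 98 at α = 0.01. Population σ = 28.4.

z = (x̄ - μ₀)/(σ/√n) = (103.8 - 98)/(28.4/√456) = 4.361. Critical value: ±2.576. Since |4.361| > 2.576, Reject H₀.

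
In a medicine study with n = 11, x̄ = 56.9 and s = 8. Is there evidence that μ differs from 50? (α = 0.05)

t = (x̄ - μ₀)/(s/√n) = (56.9 - 50)/(8/√11) = 2.861. df = 10, critical t = ±2.228. Reject H₀.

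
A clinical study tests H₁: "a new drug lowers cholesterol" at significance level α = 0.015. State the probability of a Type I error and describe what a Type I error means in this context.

P(Type I error) = α = 0.015. A Type I error is rejecting H₀ when H₀ is actually true (false positive) — here, concluding that a new drug lowers cholesterol when in fact this is not the case. Consequence: approving an ineffective drug — patients take a useless medication and may skip effective alternatives.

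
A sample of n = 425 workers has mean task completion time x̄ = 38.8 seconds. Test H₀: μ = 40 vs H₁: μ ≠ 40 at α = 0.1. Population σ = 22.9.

z = (x̄ - μ₀)/(σ/√n) = (38.8 - 40)/(22.9/√425) = -1.08. Critical value: ±1.645. Since |-1.08| ≤ 1.645, Fail to reject H₀.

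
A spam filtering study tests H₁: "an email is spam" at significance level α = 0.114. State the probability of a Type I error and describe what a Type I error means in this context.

P(Type I error) = α = 0.114. A Type I error is rejecting H₀ when H₀ is actually true (false positive) — here, concluding that an email is spam when in fact this is not the case. Consequence: a legitimate email is sent to the spam folder and the user misses it.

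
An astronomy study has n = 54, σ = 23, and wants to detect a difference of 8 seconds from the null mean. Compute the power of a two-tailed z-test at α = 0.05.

SE = σ/√n = 23/√54 = 3.13. Non-centrality λ = d/SE = 8/3.13 = 2.556. Power ≈ Φ(λ - z_{α/2}) = Φ(2.556 - 1.96) = Φ(0.596) = 0.724.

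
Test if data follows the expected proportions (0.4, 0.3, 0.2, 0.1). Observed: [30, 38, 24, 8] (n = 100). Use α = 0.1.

Expected: [40.0, 30.0, 20.0, 10.0]. χ² = 5.833. df = 3, critical = 6.251. Fail to reject H₀.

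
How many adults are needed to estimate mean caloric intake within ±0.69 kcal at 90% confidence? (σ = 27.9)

n = (z*σ/E)² = (1.645×27.9/0.69)² = 4424.3 → n = 4425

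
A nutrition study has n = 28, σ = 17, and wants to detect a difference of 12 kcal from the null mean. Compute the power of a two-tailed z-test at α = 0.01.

SE = σ/√n = 17/√28 = 3.213. Non-centrality λ = d/SE = 12/3.213 = 3.735. Power ≈ Φ(λ - z_{α/2}) = Φ(3.735 - 2.576) = Φ(1.159) = 0.877.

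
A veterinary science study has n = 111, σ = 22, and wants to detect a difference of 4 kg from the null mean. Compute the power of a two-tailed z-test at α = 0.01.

SE = σ/√n = 22/√111 = 2.088. Non-centrality λ = d/SE = 4/2.088 = 1.916. Power ≈ Φ(λ - z_{α/2}) = Φ(1.916 - 2.576) = Φ(-0.66) = 0.254.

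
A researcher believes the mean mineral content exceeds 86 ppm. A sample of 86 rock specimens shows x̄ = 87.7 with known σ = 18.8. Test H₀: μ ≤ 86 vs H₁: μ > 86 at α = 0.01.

z = 0.839. Critical value: 2.33. Fail to reject H₀.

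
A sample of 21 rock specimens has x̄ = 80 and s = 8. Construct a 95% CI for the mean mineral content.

CI = x̄ ± t*(s/√n) = 80 ± 2.086(8/√21) = (76.36, 83.64)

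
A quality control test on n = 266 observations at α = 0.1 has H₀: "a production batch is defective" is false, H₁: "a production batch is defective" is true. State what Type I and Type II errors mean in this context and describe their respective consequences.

Type I (false positive): concluding that a production batch is defective when it is not — scrapping a good batch — wasted material and cost for no reason. Type II (false negative): failing to conclude that a production batch is defective when it is — shipping a defective batch — faulty products reach customers. Which is costlier depends on domain priorities and is a judgement call rather than a statistical fact.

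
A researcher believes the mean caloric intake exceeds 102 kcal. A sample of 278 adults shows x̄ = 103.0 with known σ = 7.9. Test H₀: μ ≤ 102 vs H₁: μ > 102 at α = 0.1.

z = 2.111. Critical value: 1.28. Reject H₀.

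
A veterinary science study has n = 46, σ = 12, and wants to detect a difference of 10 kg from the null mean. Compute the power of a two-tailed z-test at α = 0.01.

SE = σ/√n = 12/√46 = 1.769. Non-centrality λ = d/SE = 10/1.769 = 5.652. Power ≈ Φ(λ - z_{α/2}) = Φ(5.652 - 2.576) = Φ(3.076) = 0.999.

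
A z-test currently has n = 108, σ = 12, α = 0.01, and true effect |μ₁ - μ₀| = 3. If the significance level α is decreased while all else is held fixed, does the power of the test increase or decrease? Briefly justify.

Power decreases: a smaller α raises the critical value, so less of the H₁ sampling distribution falls in the rejection region.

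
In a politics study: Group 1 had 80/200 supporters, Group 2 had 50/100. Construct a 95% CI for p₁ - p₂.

p̂₁ = 0.4, p̂₂ = 0.5. Difference = -0.1. CI = (-0.219, 0.019)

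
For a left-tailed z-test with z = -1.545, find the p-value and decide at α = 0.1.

p = P(Z < -1.545) = Φ(-1.545) ≈ 0.0612. Since p < 0.1, reject H₀ (significant) at α = 0.1.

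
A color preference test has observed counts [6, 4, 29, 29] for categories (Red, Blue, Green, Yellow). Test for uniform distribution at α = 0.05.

Expected = 17 each. χ² = Σ(O-E)²/E = 34.0. df = 3, critical value = 7.815. Reject H₀.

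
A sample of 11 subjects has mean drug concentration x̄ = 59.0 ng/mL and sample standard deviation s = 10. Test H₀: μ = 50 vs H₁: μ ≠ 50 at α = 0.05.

t = (x̄ - μ₀)/(s/√n) = (59.0 - 50)/(10/√11) = 2.985. df = 10, critical t = ±2.228. Reject H₀.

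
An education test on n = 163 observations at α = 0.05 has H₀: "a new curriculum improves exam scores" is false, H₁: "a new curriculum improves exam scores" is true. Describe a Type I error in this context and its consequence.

Type I error: rejecting H₀ when it is true — concluding that a new curriculum improves exam scores when in fact it is not. Consequence: adopting a curriculum that gives no real benefit — disruption for nothing.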